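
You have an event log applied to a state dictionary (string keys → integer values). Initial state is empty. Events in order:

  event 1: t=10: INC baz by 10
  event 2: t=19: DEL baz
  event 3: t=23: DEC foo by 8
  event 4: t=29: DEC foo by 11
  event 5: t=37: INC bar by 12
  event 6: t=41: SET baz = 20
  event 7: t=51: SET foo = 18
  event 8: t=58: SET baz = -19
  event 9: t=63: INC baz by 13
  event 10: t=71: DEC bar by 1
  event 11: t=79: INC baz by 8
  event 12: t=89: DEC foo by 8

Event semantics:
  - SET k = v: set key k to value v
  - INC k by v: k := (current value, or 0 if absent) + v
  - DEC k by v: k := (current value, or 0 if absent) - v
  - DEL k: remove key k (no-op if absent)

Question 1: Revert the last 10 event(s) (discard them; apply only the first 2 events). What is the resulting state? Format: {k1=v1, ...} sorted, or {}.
Answer: {}

Derivation:
Keep first 2 events (discard last 10):
  after event 1 (t=10: INC baz by 10): {baz=10}
  after event 2 (t=19: DEL baz): {}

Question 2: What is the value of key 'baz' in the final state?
Answer: 2

Derivation:
Track key 'baz' through all 12 events:
  event 1 (t=10: INC baz by 10): baz (absent) -> 10
  event 2 (t=19: DEL baz): baz 10 -> (absent)
  event 3 (t=23: DEC foo by 8): baz unchanged
  event 4 (t=29: DEC foo by 11): baz unchanged
  event 5 (t=37: INC bar by 12): baz unchanged
  event 6 (t=41: SET baz = 20): baz (absent) -> 20
  event 7 (t=51: SET foo = 18): baz unchanged
  event 8 (t=58: SET baz = -19): baz 20 -> -19
  event 9 (t=63: INC baz by 13): baz -19 -> -6
  event 10 (t=71: DEC bar by 1): baz unchanged
  event 11 (t=79: INC baz by 8): baz -6 -> 2
  event 12 (t=89: DEC foo by 8): baz unchanged
Final: baz = 2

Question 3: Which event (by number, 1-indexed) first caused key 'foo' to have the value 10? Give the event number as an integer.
Answer: 12

Derivation:
Looking for first event where foo becomes 10:
  event 3: foo = -8
  event 4: foo = -19
  event 5: foo = -19
  event 6: foo = -19
  event 7: foo = 18
  event 8: foo = 18
  event 9: foo = 18
  event 10: foo = 18
  event 11: foo = 18
  event 12: foo 18 -> 10  <-- first match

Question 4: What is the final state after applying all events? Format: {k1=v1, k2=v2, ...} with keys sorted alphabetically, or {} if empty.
  after event 1 (t=10: INC baz by 10): {baz=10}
  after event 2 (t=19: DEL baz): {}
  after event 3 (t=23: DEC foo by 8): {foo=-8}
  after event 4 (t=29: DEC foo by 11): {foo=-19}
  after event 5 (t=37: INC bar by 12): {bar=12, foo=-19}
  after event 6 (t=41: SET baz = 20): {bar=12, baz=20, foo=-19}
  after event 7 (t=51: SET foo = 18): {bar=12, baz=20, foo=18}
  after event 8 (t=58: SET baz = -19): {bar=12, baz=-19, foo=18}
  after event 9 (t=63: INC baz by 13): {bar=12, baz=-6, foo=18}
  after event 10 (t=71: DEC bar by 1): {bar=11, baz=-6, foo=18}
  after event 11 (t=79: INC baz by 8): {bar=11, baz=2, foo=18}
  after event 12 (t=89: DEC foo by 8): {bar=11, baz=2, foo=10}

Answer: {bar=11, baz=2, foo=10}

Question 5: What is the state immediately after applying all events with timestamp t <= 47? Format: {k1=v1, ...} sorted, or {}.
Answer: {bar=12, baz=20, foo=-19}

Derivation:
Apply events with t <= 47 (6 events):
  after event 1 (t=10: INC baz by 10): {baz=10}
  after event 2 (t=19: DEL baz): {}
  after event 3 (t=23: DEC foo by 8): {foo=-8}
  after event 4 (t=29: DEC foo by 11): {foo=-19}
  after event 5 (t=37: INC bar by 12): {bar=12, foo=-19}
  after event 6 (t=41: SET baz = 20): {bar=12, baz=20, foo=-19}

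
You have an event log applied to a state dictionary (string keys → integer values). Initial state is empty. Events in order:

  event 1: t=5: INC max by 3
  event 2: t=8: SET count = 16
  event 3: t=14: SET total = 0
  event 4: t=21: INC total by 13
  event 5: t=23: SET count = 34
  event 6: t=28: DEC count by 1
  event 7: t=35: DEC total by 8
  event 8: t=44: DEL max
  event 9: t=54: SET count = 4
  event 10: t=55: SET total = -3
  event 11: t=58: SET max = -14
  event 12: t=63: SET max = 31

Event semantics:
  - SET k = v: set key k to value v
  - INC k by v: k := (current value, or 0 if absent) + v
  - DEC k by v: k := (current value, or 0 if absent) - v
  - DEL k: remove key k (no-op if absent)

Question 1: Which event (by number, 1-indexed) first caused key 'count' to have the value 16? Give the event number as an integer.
Looking for first event where count becomes 16:
  event 2: count (absent) -> 16  <-- first match

Answer: 2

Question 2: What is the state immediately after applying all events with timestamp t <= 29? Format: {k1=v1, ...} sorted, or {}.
Apply events with t <= 29 (6 events):
  after event 1 (t=5: INC max by 3): {max=3}
  after event 2 (t=8: SET count = 16): {count=16, max=3}
  after event 3 (t=14: SET total = 0): {count=16, max=3, total=0}
  after event 4 (t=21: INC total by 13): {count=16, max=3, total=13}
  after event 5 (t=23: SET count = 34): {count=34, max=3, total=13}
  after event 6 (t=28: DEC count by 1): {count=33, max=3, total=13}

Answer: {count=33, max=3, total=13}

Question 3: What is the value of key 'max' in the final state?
Track key 'max' through all 12 events:
  event 1 (t=5: INC max by 3): max (absent) -> 3
  event 2 (t=8: SET count = 16): max unchanged
  event 3 (t=14: SET total = 0): max unchanged
  event 4 (t=21: INC total by 13): max unchanged
  event 5 (t=23: SET count = 34): max unchanged
  event 6 (t=28: DEC count by 1): max unchanged
  event 7 (t=35: DEC total by 8): max unchanged
  event 8 (t=44: DEL max): max 3 -> (absent)
  event 9 (t=54: SET count = 4): max unchanged
  event 10 (t=55: SET total = -3): max unchanged
  event 11 (t=58: SET max = -14): max (absent) -> -14
  event 12 (t=63: SET max = 31): max -14 -> 31
Final: max = 31

Answer: 31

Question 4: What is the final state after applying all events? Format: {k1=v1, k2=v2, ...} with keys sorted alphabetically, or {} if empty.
  after event 1 (t=5: INC max by 3): {max=3}
  after event 2 (t=8: SET count = 16): {count=16, max=3}
  after event 3 (t=14: SET total = 0): {count=16, max=3, total=0}
  after event 4 (t=21: INC total by 13): {count=16, max=3, total=13}
  after event 5 (t=23: SET count = 34): {count=34, max=3, total=13}
  after event 6 (t=28: DEC count by 1): {count=33, max=3, total=13}
  after event 7 (t=35: DEC total by 8): {count=33, max=3, total=5}
  after event 8 (t=44: DEL max): {count=33, total=5}
  after event 9 (t=54: SET count = 4): {count=4, total=5}
  after event 10 (t=55: SET total = -3): {count=4, total=-3}
  after event 11 (t=58: SET max = -14): {count=4, max=-14, total=-3}
  after event 12 (t=63: SET max = 31): {count=4, max=31, total=-3}

Answer: {count=4, max=31, total=-3}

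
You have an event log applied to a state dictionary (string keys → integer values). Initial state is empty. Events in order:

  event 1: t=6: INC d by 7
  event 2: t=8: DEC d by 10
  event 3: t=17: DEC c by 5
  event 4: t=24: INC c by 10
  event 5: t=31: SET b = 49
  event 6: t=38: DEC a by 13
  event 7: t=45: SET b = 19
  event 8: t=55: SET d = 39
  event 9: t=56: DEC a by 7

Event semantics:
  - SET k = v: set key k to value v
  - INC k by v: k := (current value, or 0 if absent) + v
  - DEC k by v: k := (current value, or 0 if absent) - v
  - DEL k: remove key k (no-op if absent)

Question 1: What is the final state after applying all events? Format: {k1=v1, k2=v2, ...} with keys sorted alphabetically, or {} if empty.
  after event 1 (t=6: INC d by 7): {d=7}
  after event 2 (t=8: DEC d by 10): {d=-3}
  after event 3 (t=17: DEC c by 5): {c=-5, d=-3}
  after event 4 (t=24: INC c by 10): {c=5, d=-3}
  after event 5 (t=31: SET b = 49): {b=49, c=5, d=-3}
  after event 6 (t=38: DEC a by 13): {a=-13, b=49, c=5, d=-3}
  after event 7 (t=45: SET b = 19): {a=-13, b=19, c=5, d=-3}
  after event 8 (t=55: SET d = 39): {a=-13, b=19, c=5, d=39}
  after event 9 (t=56: DEC a by 7): {a=-20, b=19, c=5, d=39}

Answer: {a=-20, b=19, c=5, d=39}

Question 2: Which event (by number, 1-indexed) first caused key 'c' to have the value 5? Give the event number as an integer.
Answer: 4

Derivation:
Looking for first event where c becomes 5:
  event 3: c = -5
  event 4: c -5 -> 5  <-- first match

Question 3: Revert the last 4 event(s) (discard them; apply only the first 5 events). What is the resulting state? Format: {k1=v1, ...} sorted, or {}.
Answer: {b=49, c=5, d=-3}

Derivation:
Keep first 5 events (discard last 4):
  after event 1 (t=6: INC d by 7): {d=7}
  after event 2 (t=8: DEC d by 10): {d=-3}
  after event 3 (t=17: DEC c by 5): {c=-5, d=-3}
  after event 4 (t=24: INC c by 10): {c=5, d=-3}
  after event 5 (t=31: SET b = 49): {b=49, c=5, d=-3}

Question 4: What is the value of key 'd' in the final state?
Track key 'd' through all 9 events:
  event 1 (t=6: INC d by 7): d (absent) -> 7
  event 2 (t=8: DEC d by 10): d 7 -> -3
  event 3 (t=17: DEC c by 5): d unchanged
  event 4 (t=24: INC c by 10): d unchanged
  event 5 (t=31: SET b = 49): d unchanged
  event 6 (t=38: DEC a by 13): d unchanged
  event 7 (t=45: SET b = 19): d unchanged
  event 8 (t=55: SET d = 39): d -3 -> 39
  event 9 (t=56: DEC a by 7): d unchanged
Final: d = 39

Answer: 39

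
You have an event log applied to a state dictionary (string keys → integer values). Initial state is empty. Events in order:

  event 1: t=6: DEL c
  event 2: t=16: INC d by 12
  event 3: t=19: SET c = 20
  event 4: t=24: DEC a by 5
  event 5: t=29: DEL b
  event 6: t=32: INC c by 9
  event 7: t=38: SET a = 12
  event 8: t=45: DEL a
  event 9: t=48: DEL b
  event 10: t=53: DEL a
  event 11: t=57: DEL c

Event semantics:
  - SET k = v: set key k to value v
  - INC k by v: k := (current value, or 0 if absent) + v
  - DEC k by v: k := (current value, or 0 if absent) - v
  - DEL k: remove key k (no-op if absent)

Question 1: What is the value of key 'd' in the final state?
Answer: 12

Derivation:
Track key 'd' through all 11 events:
  event 1 (t=6: DEL c): d unchanged
  event 2 (t=16: INC d by 12): d (absent) -> 12
  event 3 (t=19: SET c = 20): d unchanged
  event 4 (t=24: DEC a by 5): d unchanged
  event 5 (t=29: DEL b): d unchanged
  event 6 (t=32: INC c by 9): d unchanged
  event 7 (t=38: SET a = 12): d unchanged
  event 8 (t=45: DEL a): d unchanged
  event 9 (t=48: DEL b): d unchanged
  event 10 (t=53: DEL a): d unchanged
  event 11 (t=57: DEL c): d unchanged
Final: d = 12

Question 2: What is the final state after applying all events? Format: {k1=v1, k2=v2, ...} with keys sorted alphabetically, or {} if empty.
  after event 1 (t=6: DEL c): {}
  after event 2 (t=16: INC d by 12): {d=12}
  after event 3 (t=19: SET c = 20): {c=20, d=12}
  after event 4 (t=24: DEC a by 5): {a=-5, c=20, d=12}
  after event 5 (t=29: DEL b): {a=-5, c=20, d=12}
  after event 6 (t=32: INC c by 9): {a=-5, c=29, d=12}
  after event 7 (t=38: SET a = 12): {a=12, c=29, d=12}
  after event 8 (t=45: DEL a): {c=29, d=12}
  after event 9 (t=48: DEL b): {c=29, d=12}
  after event 10 (t=53: DEL a): {c=29, d=12}
  after event 11 (t=57: DEL c): {d=12}

Answer: {d=12}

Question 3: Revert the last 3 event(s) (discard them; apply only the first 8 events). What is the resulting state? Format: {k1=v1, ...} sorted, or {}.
Answer: {c=29, d=12}

Derivation:
Keep first 8 events (discard last 3):
  after event 1 (t=6: DEL c): {}
  after event 2 (t=16: INC d by 12): {d=12}
  after event 3 (t=19: SET c = 20): {c=20, d=12}
  after event 4 (t=24: DEC a by 5): {a=-5, c=20, d=12}
  after event 5 (t=29: DEL b): {a=-5, c=20, d=12}
  after event 6 (t=32: INC c by 9): {a=-5, c=29, d=12}
  after event 7 (t=38: SET a = 12): {a=12, c=29, d=12}
  after event 8 (t=45: DEL a): {c=29, d=12}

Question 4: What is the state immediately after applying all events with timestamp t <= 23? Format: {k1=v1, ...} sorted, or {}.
Apply events with t <= 23 (3 events):
  after event 1 (t=6: DEL c): {}
  after event 2 (t=16: INC d by 12): {d=12}
  after event 3 (t=19: SET c = 20): {c=20, d=12}

Answer: {c=20, d=12}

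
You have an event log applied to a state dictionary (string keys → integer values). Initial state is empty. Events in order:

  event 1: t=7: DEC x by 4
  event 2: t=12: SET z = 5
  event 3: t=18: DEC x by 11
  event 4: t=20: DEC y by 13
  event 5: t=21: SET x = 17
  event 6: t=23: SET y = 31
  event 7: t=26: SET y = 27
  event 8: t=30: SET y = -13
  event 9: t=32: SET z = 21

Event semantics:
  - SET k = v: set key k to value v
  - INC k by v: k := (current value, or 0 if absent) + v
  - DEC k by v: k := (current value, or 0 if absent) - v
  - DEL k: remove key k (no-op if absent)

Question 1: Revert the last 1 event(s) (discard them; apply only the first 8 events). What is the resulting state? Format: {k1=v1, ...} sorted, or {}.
Keep first 8 events (discard last 1):
  after event 1 (t=7: DEC x by 4): {x=-4}
  after event 2 (t=12: SET z = 5): {x=-4, z=5}
  after event 3 (t=18: DEC x by 11): {x=-15, z=5}
  after event 4 (t=20: DEC y by 13): {x=-15, y=-13, z=5}
  after event 5 (t=21: SET x = 17): {x=17, y=-13, z=5}
  after event 6 (t=23: SET y = 31): {x=17, y=31, z=5}
  after event 7 (t=26: SET y = 27): {x=17, y=27, z=5}
  after event 8 (t=30: SET y = -13): {x=17, y=-13, z=5}

Answer: {x=17, y=-13, z=5}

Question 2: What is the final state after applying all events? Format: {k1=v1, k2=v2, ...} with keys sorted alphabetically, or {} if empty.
  after event 1 (t=7: DEC x by 4): {x=-4}
  after event 2 (t=12: SET z = 5): {x=-4, z=5}
  after event 3 (t=18: DEC x by 11): {x=-15, z=5}
  after event 4 (t=20: DEC y by 13): {x=-15, y=-13, z=5}
  after event 5 (t=21: SET x = 17): {x=17, y=-13, z=5}
  after event 6 (t=23: SET y = 31): {x=17, y=31, z=5}
  after event 7 (t=26: SET y = 27): {x=17, y=27, z=5}
  after event 8 (t=30: SET y = -13): {x=17, y=-13, z=5}
  after event 9 (t=32: SET z = 21): {x=17, y=-13, z=21}

Answer: {x=17, y=-13, z=21}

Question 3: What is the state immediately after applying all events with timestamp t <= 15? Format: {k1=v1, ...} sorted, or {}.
Apply events with t <= 15 (2 events):
  after event 1 (t=7: DEC x by 4): {x=-4}
  after event 2 (t=12: SET z = 5): {x=-4, z=5}

Answer: {x=-4, z=5}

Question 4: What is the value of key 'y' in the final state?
Answer: -13

Derivation:
Track key 'y' through all 9 events:
  event 1 (t=7: DEC x by 4): y unchanged
  event 2 (t=12: SET z = 5): y unchanged
  event 3 (t=18: DEC x by 11): y unchanged
  event 4 (t=20: DEC y by 13): y (absent) -> -13
  event 5 (t=21: SET x = 17): y unchanged
  event 6 (t=23: SET y = 31): y -13 -> 31
  event 7 (t=26: SET y = 27): y 31 -> 27
  event 8 (t=30: SET y = -13): y 27 -> -13
  event 9 (t=32: SET z = 21): y unchanged
Final: y = -13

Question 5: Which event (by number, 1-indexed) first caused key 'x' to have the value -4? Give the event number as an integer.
Answer: 1

Derivation:
Looking for first event where x becomes -4:
  event 1: x (absent) -> -4  <-- first match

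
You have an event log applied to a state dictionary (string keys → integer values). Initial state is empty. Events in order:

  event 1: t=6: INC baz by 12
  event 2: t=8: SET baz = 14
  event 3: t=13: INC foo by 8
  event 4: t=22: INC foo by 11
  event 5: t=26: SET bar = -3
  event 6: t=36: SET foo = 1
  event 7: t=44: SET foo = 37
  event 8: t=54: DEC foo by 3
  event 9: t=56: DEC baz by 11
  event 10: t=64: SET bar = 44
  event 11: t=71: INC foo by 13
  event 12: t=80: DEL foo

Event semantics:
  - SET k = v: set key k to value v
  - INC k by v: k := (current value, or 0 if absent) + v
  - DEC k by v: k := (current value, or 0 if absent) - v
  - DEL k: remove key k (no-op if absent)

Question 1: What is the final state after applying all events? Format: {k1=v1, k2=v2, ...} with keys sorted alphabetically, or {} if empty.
  after event 1 (t=6: INC baz by 12): {baz=12}
  after event 2 (t=8: SET baz = 14): {baz=14}
  after event 3 (t=13: INC foo by 8): {baz=14, foo=8}
  after event 4 (t=22: INC foo by 11): {baz=14, foo=19}
  after event 5 (t=26: SET bar = -3): {bar=-3, baz=14, foo=19}
  after event 6 (t=36: SET foo = 1): {bar=-3, baz=14, foo=1}
  after event 7 (t=44: SET foo = 37): {bar=-3, baz=14, foo=37}
  after event 8 (t=54: DEC foo by 3): {bar=-3, baz=14, foo=34}
  after event 9 (t=56: DEC baz by 11): {bar=-3, baz=3, foo=34}
  after event 10 (t=64: SET bar = 44): {bar=44, baz=3, foo=34}
  after event 11 (t=71: INC foo by 13): {bar=44, baz=3, foo=47}
  after event 12 (t=80: DEL foo): {bar=44, baz=3}

Answer: {bar=44, baz=3}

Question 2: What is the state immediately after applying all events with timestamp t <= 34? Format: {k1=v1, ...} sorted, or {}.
Answer: {bar=-3, baz=14, foo=19}

Derivation:
Apply events with t <= 34 (5 events):
  after event 1 (t=6: INC baz by 12): {baz=12}
  after event 2 (t=8: SET baz = 14): {baz=14}
  after event 3 (t=13: INC foo by 8): {baz=14, foo=8}
  after event 4 (t=22: INC foo by 11): {baz=14, foo=19}
  after event 5 (t=26: SET bar = -3): {bar=-3, baz=14, foo=19}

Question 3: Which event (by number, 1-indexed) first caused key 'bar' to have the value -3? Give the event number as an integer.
Looking for first event where bar becomes -3:
  event 5: bar (absent) -> -3  <-- first match

Answer: 5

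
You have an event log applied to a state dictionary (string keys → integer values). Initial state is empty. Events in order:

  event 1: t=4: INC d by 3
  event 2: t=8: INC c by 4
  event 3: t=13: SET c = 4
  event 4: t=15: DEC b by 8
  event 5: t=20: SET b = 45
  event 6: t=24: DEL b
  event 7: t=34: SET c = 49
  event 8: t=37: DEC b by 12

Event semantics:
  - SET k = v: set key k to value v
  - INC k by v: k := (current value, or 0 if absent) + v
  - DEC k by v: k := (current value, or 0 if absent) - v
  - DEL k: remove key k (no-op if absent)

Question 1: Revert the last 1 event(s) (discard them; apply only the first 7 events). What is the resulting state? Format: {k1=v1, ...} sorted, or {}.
Keep first 7 events (discard last 1):
  after event 1 (t=4: INC d by 3): {d=3}
  after event 2 (t=8: INC c by 4): {c=4, d=3}
  after event 3 (t=13: SET c = 4): {c=4, d=3}
  after event 4 (t=15: DEC b by 8): {b=-8, c=4, d=3}
  after event 5 (t=20: SET b = 45): {b=45, c=4, d=3}
  after event 6 (t=24: DEL b): {c=4, d=3}
  after event 7 (t=34: SET c = 49): {c=49, d=3}

Answer: {c=49, d=3}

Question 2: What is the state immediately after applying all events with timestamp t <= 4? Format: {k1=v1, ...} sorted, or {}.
Apply events with t <= 4 (1 events):
  after event 1 (t=4: INC d by 3): {d=3}

Answer: {d=3}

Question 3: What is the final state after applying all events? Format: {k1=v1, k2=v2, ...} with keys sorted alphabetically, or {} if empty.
Answer: {b=-12, c=49, d=3}

Derivation:
  after event 1 (t=4: INC d by 3): {d=3}
  after event 2 (t=8: INC c by 4): {c=4, d=3}
  after event 3 (t=13: SET c = 4): {c=4, d=3}
  after event 4 (t=15: DEC b by 8): {b=-8, c=4, d=3}
  after event 5 (t=20: SET b = 45): {b=45, c=4, d=3}
  after event 6 (t=24: DEL b): {c=4, d=3}
  after event 7 (t=34: SET c = 49): {c=49, d=3}
  after event 8 (t=37: DEC b by 12): {b=-12, c=49, d=3}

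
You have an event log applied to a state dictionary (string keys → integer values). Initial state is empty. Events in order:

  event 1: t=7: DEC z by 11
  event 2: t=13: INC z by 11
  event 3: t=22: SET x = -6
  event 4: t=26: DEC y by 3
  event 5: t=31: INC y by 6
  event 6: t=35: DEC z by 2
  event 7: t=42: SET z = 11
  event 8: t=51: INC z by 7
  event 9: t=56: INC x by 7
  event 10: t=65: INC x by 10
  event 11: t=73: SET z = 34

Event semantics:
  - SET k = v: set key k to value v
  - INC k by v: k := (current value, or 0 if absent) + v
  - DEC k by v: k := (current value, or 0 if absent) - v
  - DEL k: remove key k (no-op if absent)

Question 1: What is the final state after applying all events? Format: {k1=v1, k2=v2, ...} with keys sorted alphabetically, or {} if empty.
Answer: {x=11, y=3, z=34}

Derivation:
  after event 1 (t=7: DEC z by 11): {z=-11}
  after event 2 (t=13: INC z by 11): {z=0}
  after event 3 (t=22: SET x = -6): {x=-6, z=0}
  after event 4 (t=26: DEC y by 3): {x=-6, y=-3, z=0}
  after event 5 (t=31: INC y by 6): {x=-6, y=3, z=0}
  after event 6 (t=35: DEC z by 2): {x=-6, y=3, z=-2}
  after event 7 (t=42: SET z = 11): {x=-6, y=3, z=11}
  after event 8 (t=51: INC z by 7): {x=-6, y=3, z=18}
  after event 9 (t=56: INC x by 7): {x=1, y=3, z=18}
  after event 10 (t=65: INC x by 10): {x=11, y=3, z=18}
  after event 11 (t=73: SET z = 34): {x=11, y=3, z=34}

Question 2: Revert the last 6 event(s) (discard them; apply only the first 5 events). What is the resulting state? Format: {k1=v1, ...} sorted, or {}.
Answer: {x=-6, y=3, z=0}

Derivation:
Keep first 5 events (discard last 6):
  after event 1 (t=7: DEC z by 11): {z=-11}
  after event 2 (t=13: INC z by 11): {z=0}
  after event 3 (t=22: SET x = -6): {x=-6, z=0}
  after event 4 (t=26: DEC y by 3): {x=-6, y=-3, z=0}
  after event 5 (t=31: INC y by 6): {x=-6, y=3, z=0}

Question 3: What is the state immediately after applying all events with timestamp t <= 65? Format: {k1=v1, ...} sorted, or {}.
Answer: {x=11, y=3, z=18}

Derivation:
Apply events with t <= 65 (10 events):
  after event 1 (t=7: DEC z by 11): {z=-11}
  after event 2 (t=13: INC z by 11): {z=0}
  after event 3 (t=22: SET x = -6): {x=-6, z=0}
  after event 4 (t=26: DEC y by 3): {x=-6, y=-3, z=0}
  after event 5 (t=31: INC y by 6): {x=-6, y=3, z=0}
  after event 6 (t=35: DEC z by 2): {x=-6, y=3, z=-2}
  after event 7 (t=42: SET z = 11): {x=-6, y=3, z=11}
  after event 8 (t=51: INC z by 7): {x=-6, y=3, z=18}
  after event 9 (t=56: INC x by 7): {x=1, y=3, z=18}
  after event 10 (t=65: INC x by 10): {x=11, y=3, z=18}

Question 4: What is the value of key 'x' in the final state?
Track key 'x' through all 11 events:
  event 1 (t=7: DEC z by 11): x unchanged
  event 2 (t=13: INC z by 11): x unchanged
  event 3 (t=22: SET x = -6): x (absent) -> -6
  event 4 (t=26: DEC y by 3): x unchanged
  event 5 (t=31: INC y by 6): x unchanged
  event 6 (t=35: DEC z by 2): x unchanged
  event 7 (t=42: SET z = 11): x unchanged
  event 8 (t=51: INC z by 7): x unchanged
  event 9 (t=56: INC x by 7): x -6 -> 1
  event 10 (t=65: INC x by 10): x 1 -> 11
  event 11 (t=73: SET z = 34): x unchanged
Final: x = 11

Answer: 11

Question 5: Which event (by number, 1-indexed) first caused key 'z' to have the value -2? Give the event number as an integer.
Looking for first event where z becomes -2:
  event 1: z = -11
  event 2: z = 0
  event 3: z = 0
  event 4: z = 0
  event 5: z = 0
  event 6: z 0 -> -2  <-- first match

Answer: 6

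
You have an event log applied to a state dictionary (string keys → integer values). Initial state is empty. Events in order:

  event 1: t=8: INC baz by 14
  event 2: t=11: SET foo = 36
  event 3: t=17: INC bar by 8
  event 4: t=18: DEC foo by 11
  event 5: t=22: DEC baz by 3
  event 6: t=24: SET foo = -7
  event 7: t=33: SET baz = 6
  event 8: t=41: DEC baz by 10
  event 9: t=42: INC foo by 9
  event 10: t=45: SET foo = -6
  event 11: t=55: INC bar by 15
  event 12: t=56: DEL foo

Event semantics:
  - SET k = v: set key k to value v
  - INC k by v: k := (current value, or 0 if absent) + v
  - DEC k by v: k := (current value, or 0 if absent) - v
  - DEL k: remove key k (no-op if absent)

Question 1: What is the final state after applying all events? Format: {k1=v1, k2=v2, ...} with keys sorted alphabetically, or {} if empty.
Answer: {bar=23, baz=-4}

Derivation:
  after event 1 (t=8: INC baz by 14): {baz=14}
  after event 2 (t=11: SET foo = 36): {baz=14, foo=36}
  after event 3 (t=17: INC bar by 8): {bar=8, baz=14, foo=36}
  after event 4 (t=18: DEC foo by 11): {bar=8, baz=14, foo=25}
  after event 5 (t=22: DEC baz by 3): {bar=8, baz=11, foo=25}
  after event 6 (t=24: SET foo = -7): {bar=8, baz=11, foo=-7}
  after event 7 (t=33: SET baz = 6): {bar=8, baz=6, foo=-7}
  after event 8 (t=41: DEC baz by 10): {bar=8, baz=-4, foo=-7}
  after event 9 (t=42: INC foo by 9): {bar=8, baz=-4, foo=2}
  after event 10 (t=45: SET foo = -6): {bar=8, baz=-4, foo=-6}
  after event 11 (t=55: INC bar by 15): {bar=23, baz=-4, foo=-6}
  after event 12 (t=56: DEL foo): {bar=23, baz=-4}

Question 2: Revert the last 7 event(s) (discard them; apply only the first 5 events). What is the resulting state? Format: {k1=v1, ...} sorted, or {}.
Keep first 5 events (discard last 7):
  after event 1 (t=8: INC baz by 14): {baz=14}
  after event 2 (t=11: SET foo = 36): {baz=14, foo=36}
  after event 3 (t=17: INC bar by 8): {bar=8, baz=14, foo=36}
  after event 4 (t=18: DEC foo by 11): {bar=8, baz=14, foo=25}
  after event 5 (t=22: DEC baz by 3): {bar=8, baz=11, foo=25}

Answer: {bar=8, baz=11, foo=25}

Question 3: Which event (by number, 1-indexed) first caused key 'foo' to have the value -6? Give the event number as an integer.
Looking for first event where foo becomes -6:
  event 2: foo = 36
  event 3: foo = 36
  event 4: foo = 25
  event 5: foo = 25
  event 6: foo = -7
  event 7: foo = -7
  event 8: foo = -7
  event 9: foo = 2
  event 10: foo 2 -> -6  <-- first match

Answer: 10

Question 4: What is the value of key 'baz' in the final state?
Answer: -4

Derivation:
Track key 'baz' through all 12 events:
  event 1 (t=8: INC baz by 14): baz (absent) -> 14
  event 2 (t=11: SET foo = 36): baz unchanged
  event 3 (t=17: INC bar by 8): baz unchanged
  event 4 (t=18: DEC foo by 11): baz unchanged
  event 5 (t=22: DEC baz by 3): baz 14 -> 11
  event 6 (t=24: SET foo = -7): baz unchanged
  event 7 (t=33: SET baz = 6): baz 11 -> 6
  event 8 (t=41: DEC baz by 10): baz 6 -> -4
  event 9 (t=42: INC foo by 9): baz unchanged
  event 10 (t=45: SET foo = -6): baz unchanged
  event 11 (t=55: INC bar by 15): baz unchanged
  event 12 (t=56: DEL foo): baz unchanged
Final: baz = -4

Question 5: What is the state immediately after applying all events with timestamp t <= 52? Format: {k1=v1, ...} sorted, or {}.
Apply events with t <= 52 (10 events):
  after event 1 (t=8: INC baz by 14): {baz=14}
  after event 2 (t=11: SET foo = 36): {baz=14, foo=36}
  after event 3 (t=17: INC bar by 8): {bar=8, baz=14, foo=36}
  after event 4 (t=18: DEC foo by 11): {bar=8, baz=14, foo=25}
  after event 5 (t=22: DEC baz by 3): {bar=8, baz=11, foo=25}
  after event 6 (t=24: SET foo = -7): {bar=8, baz=11, foo=-7}
  after event 7 (t=33: SET baz = 6): {bar=8, baz=6, foo=-7}
  after event 8 (t=41: DEC baz by 10): {bar=8, baz=-4, foo=-7}
  after event 9 (t=42: INC foo by 9): {bar=8, baz=-4, foo=2}
  after event 10 (t=45: SET foo = -6): {bar=8, baz=-4, foo=-6}

Answer: {bar=8, baz=-4, foo=-6}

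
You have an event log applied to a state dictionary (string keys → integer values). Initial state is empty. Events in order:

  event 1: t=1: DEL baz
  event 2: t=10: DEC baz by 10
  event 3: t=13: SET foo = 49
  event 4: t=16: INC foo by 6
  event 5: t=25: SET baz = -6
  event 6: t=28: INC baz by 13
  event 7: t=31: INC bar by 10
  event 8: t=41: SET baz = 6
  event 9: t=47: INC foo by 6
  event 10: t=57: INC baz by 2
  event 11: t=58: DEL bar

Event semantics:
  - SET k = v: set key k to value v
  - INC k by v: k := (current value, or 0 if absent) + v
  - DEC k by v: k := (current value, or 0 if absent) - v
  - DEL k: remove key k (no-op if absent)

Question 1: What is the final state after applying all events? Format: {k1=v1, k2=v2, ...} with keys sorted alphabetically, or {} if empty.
  after event 1 (t=1: DEL baz): {}
  after event 2 (t=10: DEC baz by 10): {baz=-10}
  after event 3 (t=13: SET foo = 49): {baz=-10, foo=49}
  after event 4 (t=16: INC foo by 6): {baz=-10, foo=55}
  after event 5 (t=25: SET baz = -6): {baz=-6, foo=55}
  after event 6 (t=28: INC baz by 13): {baz=7, foo=55}
  after event 7 (t=31: INC bar by 10): {bar=10, baz=7, foo=55}
  after event 8 (t=41: SET baz = 6): {bar=10, baz=6, foo=55}
  after event 9 (t=47: INC foo by 6): {bar=10, baz=6, foo=61}
  after event 10 (t=57: INC baz by 2): {bar=10, baz=8, foo=61}
  after event 11 (t=58: DEL bar): {baz=8, foo=61}

Answer: {baz=8, foo=61}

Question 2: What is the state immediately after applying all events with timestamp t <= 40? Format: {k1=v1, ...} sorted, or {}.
Answer: {bar=10, baz=7, foo=55}

Derivation:
Apply events with t <= 40 (7 events):
  after event 1 (t=1: DEL baz): {}
  after event 2 (t=10: DEC baz by 10): {baz=-10}
  after event 3 (t=13: SET foo = 49): {baz=-10, foo=49}
  after event 4 (t=16: INC foo by 6): {baz=-10, foo=55}
  after event 5 (t=25: SET baz = -6): {baz=-6, foo=55}
  after event 6 (t=28: INC baz by 13): {baz=7, foo=55}
  after event 7 (t=31: INC bar by 10): {bar=10, baz=7, foo=55}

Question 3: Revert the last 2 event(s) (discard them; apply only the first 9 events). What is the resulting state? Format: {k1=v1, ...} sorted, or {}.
Answer: {bar=10, baz=6, foo=61}

Derivation:
Keep first 9 events (discard last 2):
  after event 1 (t=1: DEL baz): {}
  after event 2 (t=10: DEC baz by 10): {baz=-10}
  after event 3 (t=13: SET foo = 49): {baz=-10, foo=49}
  after event 4 (t=16: INC foo by 6): {baz=-10, foo=55}
  after event 5 (t=25: SET baz = -6): {baz=-6, foo=55}
  after event 6 (t=28: INC baz by 13): {baz=7, foo=55}
  after event 7 (t=31: INC bar by 10): {bar=10, baz=7, foo=55}
  after event 8 (t=41: SET baz = 6): {bar=10, baz=6, foo=55}
  after event 9 (t=47: INC foo by 6): {bar=10, baz=6, foo=61}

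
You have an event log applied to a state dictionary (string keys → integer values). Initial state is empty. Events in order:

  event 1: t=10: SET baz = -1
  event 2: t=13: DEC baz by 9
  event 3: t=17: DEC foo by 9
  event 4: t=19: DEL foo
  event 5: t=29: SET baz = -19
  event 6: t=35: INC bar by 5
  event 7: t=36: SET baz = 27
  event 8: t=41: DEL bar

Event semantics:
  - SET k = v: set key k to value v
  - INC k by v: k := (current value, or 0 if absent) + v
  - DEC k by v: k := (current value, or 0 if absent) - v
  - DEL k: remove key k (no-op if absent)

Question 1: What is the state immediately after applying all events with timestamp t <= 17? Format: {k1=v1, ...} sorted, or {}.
Answer: {baz=-10, foo=-9}

Derivation:
Apply events with t <= 17 (3 events):
  after event 1 (t=10: SET baz = -1): {baz=-1}
  after event 2 (t=13: DEC baz by 9): {baz=-10}
  after event 3 (t=17: DEC foo by 9): {baz=-10, foo=-9}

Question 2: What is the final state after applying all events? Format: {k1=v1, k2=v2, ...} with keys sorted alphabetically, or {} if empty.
Answer: {baz=27}

Derivation:
  after event 1 (t=10: SET baz = -1): {baz=-1}
  after event 2 (t=13: DEC baz by 9): {baz=-10}
  after event 3 (t=17: DEC foo by 9): {baz=-10, foo=-9}
  after event 4 (t=19: DEL foo): {baz=-10}
  after event 5 (t=29: SET baz = -19): {baz=-19}
  after event 6 (t=35: INC bar by 5): {bar=5, baz=-19}
  after event 7 (t=36: SET baz = 27): {bar=5, baz=27}
  after event 8 (t=41: DEL bar): {baz=27}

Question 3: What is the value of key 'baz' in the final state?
Answer: 27

Derivation:
Track key 'baz' through all 8 events:
  event 1 (t=10: SET baz = -1): baz (absent) -> -1
  event 2 (t=13: DEC baz by 9): baz -1 -> -10
  event 3 (t=17: DEC foo by 9): baz unchanged
  event 4 (t=19: DEL foo): baz unchanged
  event 5 (t=29: SET baz = -19): baz -10 -> -19
  event 6 (t=35: INC bar by 5): baz unchanged
  event 7 (t=36: SET baz = 27): baz -19 -> 27
  event 8 (t=41: DEL bar): baz unchanged
Final: baz = 27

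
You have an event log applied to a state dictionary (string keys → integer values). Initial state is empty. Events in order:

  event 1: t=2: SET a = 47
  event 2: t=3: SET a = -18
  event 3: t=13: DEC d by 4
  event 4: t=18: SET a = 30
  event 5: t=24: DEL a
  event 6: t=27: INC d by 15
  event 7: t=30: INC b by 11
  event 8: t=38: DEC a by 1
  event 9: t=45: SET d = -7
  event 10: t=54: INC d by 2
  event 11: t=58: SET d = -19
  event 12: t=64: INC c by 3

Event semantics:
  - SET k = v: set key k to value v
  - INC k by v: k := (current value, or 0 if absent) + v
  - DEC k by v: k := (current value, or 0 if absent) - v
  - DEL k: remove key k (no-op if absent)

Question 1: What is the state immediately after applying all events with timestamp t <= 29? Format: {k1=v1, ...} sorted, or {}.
Apply events with t <= 29 (6 events):
  after event 1 (t=2: SET a = 47): {a=47}
  after event 2 (t=3: SET a = -18): {a=-18}
  after event 3 (t=13: DEC d by 4): {a=-18, d=-4}
  after event 4 (t=18: SET a = 30): {a=30, d=-4}
  after event 5 (t=24: DEL a): {d=-4}
  after event 6 (t=27: INC d by 15): {d=11}

Answer: {d=11}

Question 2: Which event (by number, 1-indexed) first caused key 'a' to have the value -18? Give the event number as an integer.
Looking for first event where a becomes -18:
  event 1: a = 47
  event 2: a 47 -> -18  <-- first match

Answer: 2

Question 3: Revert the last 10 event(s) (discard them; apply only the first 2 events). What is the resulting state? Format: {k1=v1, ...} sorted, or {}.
Answer: {a=-18}

Derivation:
Keep first 2 events (discard last 10):
  after event 1 (t=2: SET a = 47): {a=47}
  after event 2 (t=3: SET a = -18): {a=-18}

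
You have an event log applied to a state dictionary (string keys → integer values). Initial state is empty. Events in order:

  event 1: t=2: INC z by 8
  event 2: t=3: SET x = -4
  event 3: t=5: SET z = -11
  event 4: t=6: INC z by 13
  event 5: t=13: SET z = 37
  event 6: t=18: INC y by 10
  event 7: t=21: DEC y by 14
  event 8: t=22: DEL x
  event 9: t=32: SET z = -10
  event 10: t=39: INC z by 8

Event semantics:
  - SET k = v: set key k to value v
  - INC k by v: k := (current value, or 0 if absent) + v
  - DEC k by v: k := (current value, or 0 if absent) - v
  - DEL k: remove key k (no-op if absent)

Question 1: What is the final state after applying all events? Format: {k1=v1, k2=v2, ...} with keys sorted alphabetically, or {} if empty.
  after event 1 (t=2: INC z by 8): {z=8}
  after event 2 (t=3: SET x = -4): {x=-4, z=8}
  after event 3 (t=5: SET z = -11): {x=-4, z=-11}
  after event 4 (t=6: INC z by 13): {x=-4, z=2}
  after event 5 (t=13: SET z = 37): {x=-4, z=37}
  after event 6 (t=18: INC y by 10): {x=-4, y=10, z=37}
  after event 7 (t=21: DEC y by 14): {x=-4, y=-4, z=37}
  after event 8 (t=22: DEL x): {y=-4, z=37}
  after event 9 (t=32: SET z = -10): {y=-4, z=-10}
  after event 10 (t=39: INC z by 8): {y=-4, z=-2}

Answer: {y=-4, z=-2}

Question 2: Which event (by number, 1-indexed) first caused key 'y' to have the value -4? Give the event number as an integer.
Looking for first event where y becomes -4:
  event 6: y = 10
  event 7: y 10 -> -4  <-- first match

Answer: 7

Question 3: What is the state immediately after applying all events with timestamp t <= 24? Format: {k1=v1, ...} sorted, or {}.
Apply events with t <= 24 (8 events):
  after event 1 (t=2: INC z by 8): {z=8}
  after event 2 (t=3: SET x = -4): {x=-4, z=8}
  after event 3 (t=5: SET z = -11): {x=-4, z=-11}
  after event 4 (t=6: INC z by 13): {x=-4, z=2}
  after event 5 (t=13: SET z = 37): {x=-4, z=37}
  after event 6 (t=18: INC y by 10): {x=-4, y=10, z=37}
  after event 7 (t=21: DEC y by 14): {x=-4, y=-4, z=37}
  after event 8 (t=22: DEL x): {y=-4, z=37}

Answer: {y=-4, z=37}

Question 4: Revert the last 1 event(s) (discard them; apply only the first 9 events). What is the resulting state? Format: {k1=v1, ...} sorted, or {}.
Answer: {y=-4, z=-10}

Derivation:
Keep first 9 events (discard last 1):
  after event 1 (t=2: INC z by 8): {z=8}
  after event 2 (t=3: SET x = -4): {x=-4, z=8}
  after event 3 (t=5: SET z = -11): {x=-4, z=-11}
  after event 4 (t=6: INC z by 13): {x=-4, z=2}
  after event 5 (t=13: SET z = 37): {x=-4, z=37}
  after event 6 (t=18: INC y by 10): {x=-4, y=10, z=37}
  after event 7 (t=21: DEC y by 14): {x=-4, y=-4, z=37}
  after event 8 (t=22: DEL x): {y=-4, z=37}
  after event 9 (t=32: SET z = -10): {y=-4, z=-10}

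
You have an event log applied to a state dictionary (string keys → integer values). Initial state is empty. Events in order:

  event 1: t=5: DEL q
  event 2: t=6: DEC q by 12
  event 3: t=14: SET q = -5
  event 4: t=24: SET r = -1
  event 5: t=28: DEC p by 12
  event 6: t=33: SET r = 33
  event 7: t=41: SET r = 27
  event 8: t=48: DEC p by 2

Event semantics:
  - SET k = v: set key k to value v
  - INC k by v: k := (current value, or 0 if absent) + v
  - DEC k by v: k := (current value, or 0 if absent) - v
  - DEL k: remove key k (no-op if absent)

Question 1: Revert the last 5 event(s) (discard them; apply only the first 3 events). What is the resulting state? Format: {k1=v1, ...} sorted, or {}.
Keep first 3 events (discard last 5):
  after event 1 (t=5: DEL q): {}
  after event 2 (t=6: DEC q by 12): {q=-12}
  after event 3 (t=14: SET q = -5): {q=-5}

Answer: {q=-5}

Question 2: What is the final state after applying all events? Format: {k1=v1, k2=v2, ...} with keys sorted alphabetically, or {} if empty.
Answer: {p=-14, q=-5, r=27}

Derivation:
  after event 1 (t=5: DEL q): {}
  after event 2 (t=6: DEC q by 12): {q=-12}
  after event 3 (t=14: SET q = -5): {q=-5}
  after event 4 (t=24: SET r = -1): {q=-5, r=-1}
  after event 5 (t=28: DEC p by 12): {p=-12, q=-5, r=-1}
  after event 6 (t=33: SET r = 33): {p=-12, q=-5, r=33}
  after event 7 (t=41: SET r = 27): {p=-12, q=-5, r=27}
  after event 8 (t=48: DEC p by 2): {p=-14, q=-5, r=27}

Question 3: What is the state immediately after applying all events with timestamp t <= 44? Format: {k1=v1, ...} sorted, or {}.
Answer: {p=-12, q=-5, r=27}

Derivation:
Apply events with t <= 44 (7 events):
  after event 1 (t=5: DEL q): {}
  after event 2 (t=6: DEC q by 12): {q=-12}
  after event 3 (t=14: SET q = -5): {q=-5}
  after event 4 (t=24: SET r = -1): {q=-5, r=-1}
  after event 5 (t=28: DEC p by 12): {p=-12, q=-5, r=-1}
  after event 6 (t=33: SET r = 33): {p=-12, q=-5, r=33}
  after event 7 (t=41: SET r = 27): {p=-12, q=-5, r=27}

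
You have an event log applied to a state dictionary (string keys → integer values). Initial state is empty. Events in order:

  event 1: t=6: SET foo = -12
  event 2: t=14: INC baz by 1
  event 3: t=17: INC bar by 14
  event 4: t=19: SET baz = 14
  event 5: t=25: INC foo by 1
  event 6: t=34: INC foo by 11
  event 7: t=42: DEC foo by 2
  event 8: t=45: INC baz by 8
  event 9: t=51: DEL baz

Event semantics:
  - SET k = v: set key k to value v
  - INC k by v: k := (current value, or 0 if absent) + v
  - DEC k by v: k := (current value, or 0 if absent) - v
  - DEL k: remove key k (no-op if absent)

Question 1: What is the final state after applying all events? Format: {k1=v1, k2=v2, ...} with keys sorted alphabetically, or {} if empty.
Answer: {bar=14, foo=-2}

Derivation:
  after event 1 (t=6: SET foo = -12): {foo=-12}
  after event 2 (t=14: INC baz by 1): {baz=1, foo=-12}
  after event 3 (t=17: INC bar by 14): {bar=14, baz=1, foo=-12}
  after event 4 (t=19: SET baz = 14): {bar=14, baz=14, foo=-12}
  after event 5 (t=25: INC foo by 1): {bar=14, baz=14, foo=-11}
  after event 6 (t=34: INC foo by 11): {bar=14, baz=14, foo=0}
  after event 7 (t=42: DEC foo by 2): {bar=14, baz=14, foo=-2}
  after event 8 (t=45: INC baz by 8): {bar=14, baz=22, foo=-2}
  after event 9 (t=51: DEL baz): {bar=14, foo=-2}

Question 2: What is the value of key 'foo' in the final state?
Answer: -2

Derivation:
Track key 'foo' through all 9 events:
  event 1 (t=6: SET foo = -12): foo (absent) -> -12
  event 2 (t=14: INC baz by 1): foo unchanged
  event 3 (t=17: INC bar by 14): foo unchanged
  event 4 (t=19: SET baz = 14): foo unchanged
  event 5 (t=25: INC foo by 1): foo -12 -> -11
  event 6 (t=34: INC foo by 11): foo -11 -> 0
  event 7 (t=42: DEC foo by 2): foo 0 -> -2
  event 8 (t=45: INC baz by 8): foo unchanged
  event 9 (t=51: DEL baz): foo unchanged
Final: foo = -2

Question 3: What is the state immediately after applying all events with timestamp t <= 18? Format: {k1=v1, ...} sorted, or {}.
Answer: {bar=14, baz=1, foo=-12}

Derivation:
Apply events with t <= 18 (3 events):
  after event 1 (t=6: SET foo = -12): {foo=-12}
  after event 2 (t=14: INC baz by 1): {baz=1, foo=-12}
  after event 3 (t=17: INC bar by 14): {bar=14, baz=1, foo=-12}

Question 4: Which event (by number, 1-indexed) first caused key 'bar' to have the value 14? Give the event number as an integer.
Looking for first event where bar becomes 14:
  event 3: bar (absent) -> 14  <-- first match

Answer: 3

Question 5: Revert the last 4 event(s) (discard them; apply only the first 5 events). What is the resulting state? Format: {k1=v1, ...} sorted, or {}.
Keep first 5 events (discard last 4):
  after event 1 (t=6: SET foo = -12): {foo=-12}
  after event 2 (t=14: INC baz by 1): {baz=1, foo=-12}
  after event 3 (t=17: INC bar by 14): {bar=14, baz=1, foo=-12}
  after event 4 (t=19: SET baz = 14): {bar=14, baz=14, foo=-12}
  after event 5 (t=25: INC foo by 1): {bar=14, baz=14, foo=-11}

Answer: {bar=14, baz=14, foo=-11}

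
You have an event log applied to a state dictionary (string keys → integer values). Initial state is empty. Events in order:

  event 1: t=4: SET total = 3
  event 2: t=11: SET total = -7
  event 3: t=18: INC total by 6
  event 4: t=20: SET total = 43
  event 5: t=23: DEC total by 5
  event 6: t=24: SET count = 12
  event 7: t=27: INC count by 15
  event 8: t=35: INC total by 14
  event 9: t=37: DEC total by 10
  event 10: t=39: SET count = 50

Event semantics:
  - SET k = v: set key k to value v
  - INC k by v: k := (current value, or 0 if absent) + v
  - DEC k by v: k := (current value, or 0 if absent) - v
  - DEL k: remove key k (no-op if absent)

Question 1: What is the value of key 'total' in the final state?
Answer: 42

Derivation:
Track key 'total' through all 10 events:
  event 1 (t=4: SET total = 3): total (absent) -> 3
  event 2 (t=11: SET total = -7): total 3 -> -7
  event 3 (t=18: INC total by 6): total -7 -> -1
  event 4 (t=20: SET total = 43): total -1 -> 43
  event 5 (t=23: DEC total by 5): total 43 -> 38
  event 6 (t=24: SET count = 12): total unchanged
  event 7 (t=27: INC count by 15): total unchanged
  event 8 (t=35: INC total by 14): total 38 -> 52
  event 9 (t=37: DEC total by 10): total 52 -> 42
  event 10 (t=39: SET count = 50): total unchanged
Final: total = 42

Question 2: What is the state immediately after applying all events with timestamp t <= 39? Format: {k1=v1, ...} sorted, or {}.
Answer: {count=50, total=42}

Derivation:
Apply events with t <= 39 (10 events):
  after event 1 (t=4: SET total = 3): {total=3}
  after event 2 (t=11: SET total = -7): {total=-7}
  after event 3 (t=18: INC total by 6): {total=-1}
  after event 4 (t=20: SET total = 43): {total=43}
  after event 5 (t=23: DEC total by 5): {total=38}
  after event 6 (t=24: SET count = 12): {count=12, total=38}
  after event 7 (t=27: INC count by 15): {count=27, total=38}
  after event 8 (t=35: INC total by 14): {count=27, total=52}
  after event 9 (t=37: DEC total by 10): {count=27, total=42}
  after event 10 (t=39: SET count = 50): {count=50, total=42}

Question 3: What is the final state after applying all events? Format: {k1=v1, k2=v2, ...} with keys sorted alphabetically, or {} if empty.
Answer: {count=50, total=42}

Derivation:
  after event 1 (t=4: SET total = 3): {total=3}
  after event 2 (t=11: SET total = -7): {total=-7}
  after event 3 (t=18: INC total by 6): {total=-1}
  after event 4 (t=20: SET total = 43): {total=43}
  after event 5 (t=23: DEC total by 5): {total=38}
  after event 6 (t=24: SET count = 12): {count=12, total=38}
  after event 7 (t=27: INC count by 15): {count=27, total=38}
  after event 8 (t=35: INC total by 14): {count=27, total=52}
  after event 9 (t=37: DEC total by 10): {count=27, total=42}
  after event 10 (t=39: SET count = 50): {count=50, total=42}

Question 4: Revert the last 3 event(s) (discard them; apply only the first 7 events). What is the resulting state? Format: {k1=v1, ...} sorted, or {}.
Answer: {count=27, total=38}

Derivation:
Keep first 7 events (discard last 3):
  after event 1 (t=4: SET total = 3): {total=3}
  after event 2 (t=11: SET total = -7): {total=-7}
  after event 3 (t=18: INC total by 6): {total=-1}
  after event 4 (t=20: SET total = 43): {total=43}
  after event 5 (t=23: DEC total by 5): {total=38}
  after event 6 (t=24: SET count = 12): {count=12, total=38}
  after event 7 (t=27: INC count by 15): {count=27, total=38}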